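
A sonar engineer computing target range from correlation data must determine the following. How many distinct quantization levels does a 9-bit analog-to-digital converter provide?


Number of quantization levels = 2^N
= 2^9
= 512

512


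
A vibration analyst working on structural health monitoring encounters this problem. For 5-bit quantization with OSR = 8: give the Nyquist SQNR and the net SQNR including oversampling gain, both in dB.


Step 1 — baseline SQNR at Nyquist:
SQNR_base = 6.02*N + 1.76
          = 6.02*5 + 1.76
          = 31.86 dB

Step 2 — oversampling processing gain:
G = 10*log10(OSR) = 10*log10(8) = 9.03 dB

Step 3 — total:
SQNR_total = 31.86 + 9.03 = 40.89 dB

Base SQNR = 31.86 dB; oversampled SQNR = 40.89 dB


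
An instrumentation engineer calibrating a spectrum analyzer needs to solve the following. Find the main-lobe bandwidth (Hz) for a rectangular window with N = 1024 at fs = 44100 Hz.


Main lobe width for a rectangular window:
Width = 2 * fs / N
      = 2 * 44100 / 1024
      = 88200 / 1024
      = 86.133 Hz

86.133 Hz


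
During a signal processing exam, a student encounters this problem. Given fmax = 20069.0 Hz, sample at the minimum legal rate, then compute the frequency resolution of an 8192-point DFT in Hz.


Step 1 — Nyquist sampling rate:
fs = 2 * fmax = 2 * 20069.0 = 40138.0 Hz

Step 2 — DFT bin spacing:
df = fs / N = 40138.0 / 8192 = 4.8997 Hz

4.8997 Hz


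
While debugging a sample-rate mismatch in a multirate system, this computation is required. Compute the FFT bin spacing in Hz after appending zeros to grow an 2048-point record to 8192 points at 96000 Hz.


Frequency resolution after zero-padding:
N_padded = 2048 * 4 = 8192
df = fs / N_padded
   = 96000 / 8192
   = 11.7188 Hz

11.7188 Hz


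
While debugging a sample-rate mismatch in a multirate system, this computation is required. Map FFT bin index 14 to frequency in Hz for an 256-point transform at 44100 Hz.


Frequency of DFT bin k:
f_k = k * fs / N
    = 14 * 44100 / 256
    = 617400 / 256
    = 2411.719 Hz

2411.719 Hz


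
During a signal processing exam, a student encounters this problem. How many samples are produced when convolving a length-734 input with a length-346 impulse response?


Linear convolution output length:
L = N + M - 1
  = 734 + 346 - 1
  = 1079 samples

1079


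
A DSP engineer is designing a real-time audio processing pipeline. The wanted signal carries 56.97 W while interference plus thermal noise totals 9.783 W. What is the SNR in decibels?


SNR in decibels:
SNR = 10 * log10(Ps / Pn)
    = 10 * log10(56.97 / 9.783)
    = 10 * log10(5.8234)
    = 10 * 0.7652
    = 7.65 dB

7.65 dB


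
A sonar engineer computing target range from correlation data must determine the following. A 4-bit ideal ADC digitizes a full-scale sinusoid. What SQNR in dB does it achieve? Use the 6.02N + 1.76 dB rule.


Theoretical SNR for a full-scale sinusoid:
SNR = 6.02 * N + 1.76
    = 6.02 * 4 + 1.76
    = 24.08 + 1.76
    = 25.84 dB

25.84 dB


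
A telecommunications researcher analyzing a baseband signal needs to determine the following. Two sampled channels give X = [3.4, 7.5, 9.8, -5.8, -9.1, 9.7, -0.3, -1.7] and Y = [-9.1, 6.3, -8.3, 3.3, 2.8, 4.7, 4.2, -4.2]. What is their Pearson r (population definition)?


Pearson correlation coefficient (population):
r = cov(X,Y) / (std(X) * std(Y))
Mean X = 1.6875, Mean Y = -0.0375
Cov(X,Y) = -7.209219
Std(X) = 6.657597, Std(Y) = 5.782287
r = -0.1873

-0.1873


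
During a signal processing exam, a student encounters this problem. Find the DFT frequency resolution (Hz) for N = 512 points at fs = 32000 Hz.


DFT frequency resolution:
df = fs / N
   = 32000 / 512
   = 62.5 Hz

62.5 Hz


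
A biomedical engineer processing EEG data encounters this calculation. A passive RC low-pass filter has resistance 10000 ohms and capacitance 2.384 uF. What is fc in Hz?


Cutoff frequency of a first-order RC filter:
fc = 1 / (2 * pi * R * C)
C = 2.384 uF = 2.384e-06 F
fc = 1 / (2 * pi * 10000 * 2.384e-06)
   = 1 / 0.14979113772316
   = 6.675962 Hz

6.675962 Hz


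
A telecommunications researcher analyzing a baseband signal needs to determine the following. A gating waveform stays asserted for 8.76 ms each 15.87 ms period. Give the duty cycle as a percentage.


Duty cycle as a percentage:
DC = (t_on / T) * 100
   = (8.76 / 15.87) * 100
   = 0.551985 * 100
   = 55.2 %

55.2 %


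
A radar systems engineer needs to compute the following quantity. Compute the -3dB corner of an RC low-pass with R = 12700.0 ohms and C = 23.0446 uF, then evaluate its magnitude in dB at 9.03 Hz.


Step 1 — cutoff frequency:
fc = 1 / (2*pi*R*C)
C = 23.0446 uF = 2.30446e-05 F
fc = 1 / (2*pi*12700.0*2.30446e-05)
   = 0.54381 Hz

Step 2 — magnitude at f = 9.03 Hz:
|H(f)| = 1 / sqrt(1 + (f/fc)^2)
f/fc = 9.03 / 0.54381 = 16.605064
|H| = 1 / sqrt(1 + 275.72815) = 0.0601137
|H|_dB = 20*log10(0.0601137) = -24.42 dB

fc = 0.54381 Hz; |H(9.03 Hz)| = -24.42 dB


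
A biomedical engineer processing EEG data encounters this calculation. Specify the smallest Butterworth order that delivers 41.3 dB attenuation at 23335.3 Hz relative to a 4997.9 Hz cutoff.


Butterworth filter order formula:
n = log10(10^(A/10) - 1) / (2 * log10(f_stop/f_pass))
10^(41.3/10) - 1 = 13488.6288
f_stop/f_pass = 23335.3 / 4997.9 = 4.669
n = 3.0856 -> ceil = 4

4


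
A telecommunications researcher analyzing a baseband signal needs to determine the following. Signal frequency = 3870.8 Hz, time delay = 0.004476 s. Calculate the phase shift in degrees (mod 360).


Phase shift from frequency and time delay:
phi = 360 * f * t_delay
    = 360 * 3870.8 * 0.004476
    = 6237.25 degrees
    mod 360 = 117.25 degrees

117.25 degrees


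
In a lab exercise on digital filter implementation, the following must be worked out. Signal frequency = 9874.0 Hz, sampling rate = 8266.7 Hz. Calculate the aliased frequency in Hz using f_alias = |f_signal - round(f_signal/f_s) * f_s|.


Compute the nearest integer multiple of fs to the signal:
n = round(9874.0 / 8266.7) = 1
f_alias = |9874.0 - 1 * 8266.7|
        = |9874.0 - 8266.7|
        = 1607.3 Hz

1607.3


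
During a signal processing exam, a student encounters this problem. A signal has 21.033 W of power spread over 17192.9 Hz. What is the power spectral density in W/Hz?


Power spectral density:
PSD = P / BW
    = 21.033 / 17192.9
    = 0.00122335 W/Hz

0.00122335 W/Hz


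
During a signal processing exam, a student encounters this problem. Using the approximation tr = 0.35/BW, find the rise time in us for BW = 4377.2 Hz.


Rise time from bandwidth relationship:
tr = 0.35 / BW
   = 0.35 / 4377.2
   = 7.995979165e-05 s
   = 79.9598 us

79.9598 us


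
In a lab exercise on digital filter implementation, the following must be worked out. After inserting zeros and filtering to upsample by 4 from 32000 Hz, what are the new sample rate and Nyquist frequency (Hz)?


Step 1 — output sample rate after interpolation by L:
fs_out = L * fs_in = 4 * 32000 = 128000 Hz

Step 2 — Nyquist frequency of the output stream:
f_Nyq = fs_out / 2 = 128000 / 2 = 64000.0 Hz

fs_out = 128000 Hz; f_Nyquist = 64000.0 Hz


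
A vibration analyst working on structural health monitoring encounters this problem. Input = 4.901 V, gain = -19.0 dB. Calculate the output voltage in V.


Output voltage from dB gain:
V_out = V_in * 10^(gain_dB / 20)
      = 4.901 * 10^(-19.0 / 20)
      = 4.901 * 0.112202
      = 0.5499 V

0.5499 V


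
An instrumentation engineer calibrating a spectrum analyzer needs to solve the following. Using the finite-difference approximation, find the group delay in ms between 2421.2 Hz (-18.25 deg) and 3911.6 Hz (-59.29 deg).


Group delay from phase difference:
tau = -d(phi)/d(omega)
d(phi) = -41.04 deg = -0.716283 rad
d(omega) = 2*pi*(3911.6 - 2421.2) = 9364.4594 rad/s
tau = -(-0.716283) / 9364.4594
    = 0.0765 ms

0.0765 ms


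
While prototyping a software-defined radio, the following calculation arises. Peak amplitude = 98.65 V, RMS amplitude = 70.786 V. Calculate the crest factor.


Crest factor is the ratio of peak to RMS:
CF = V_peak / V_rms
   = 98.65 / 70.786
   = 1.3936

1.3936


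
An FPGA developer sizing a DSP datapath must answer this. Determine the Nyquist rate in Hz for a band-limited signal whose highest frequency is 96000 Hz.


The Nyquist rate is twice the maximum frequency component.
fs_min = 2 * fmax
      = 2 * 96000
      = 192000 Hz

192000


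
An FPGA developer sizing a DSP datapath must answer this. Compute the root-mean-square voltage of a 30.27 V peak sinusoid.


RMS voltage for a sinusoidal waveform:
V_rms = V_peak / sqrt(2)
      = 30.27 / 1.414214
      = 21.404 V

21.404 V


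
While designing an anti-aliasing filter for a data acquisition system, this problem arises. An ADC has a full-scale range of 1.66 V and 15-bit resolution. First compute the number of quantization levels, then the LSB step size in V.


Step 1 — number of quantization levels:
L = 2^N = 2^15 = 32768

Step 2 — LSB step size:
delta = Vfs / L
      = 1.66 / 32768
      = 5.066e-05 V

Levels = 32768; step size = 5.066e-05 V


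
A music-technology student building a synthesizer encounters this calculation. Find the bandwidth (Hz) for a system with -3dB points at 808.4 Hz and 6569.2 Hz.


Bandwidth is the difference of -3dB frequencies:
BW = f_high - f_low
   = 6569.2 - 808.4
   = 5760.8 Hz

5760.8 Hz


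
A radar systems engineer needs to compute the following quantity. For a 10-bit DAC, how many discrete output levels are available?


Number of quantization levels = 2^N
= 2^10
= 1024

1024


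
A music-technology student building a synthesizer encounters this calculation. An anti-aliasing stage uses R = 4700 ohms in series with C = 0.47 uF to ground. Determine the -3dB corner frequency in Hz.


Cutoff frequency of a first-order RC filter:
fc = 1 / (2 * pi * R * C)
C = 0.47 uF = 4.7e-07 F
fc = 1 / (2 * pi * 4700 * 4.7e-07)
   = 1 / 0.01387955634356
   = 72.048412 Hz

72.048412 Hz


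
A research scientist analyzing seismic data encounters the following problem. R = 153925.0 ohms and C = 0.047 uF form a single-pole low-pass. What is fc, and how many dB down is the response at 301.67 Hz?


Step 1 — cutoff frequency:
fc = 1 / (2*pi*R*C)
C = 0.047 uF = 4.7e-08 F
fc = 1 / (2*pi*153925.0*4.7e-08)
   = 21.9995 Hz

Step 2 — magnitude at f = 301.67 Hz:
|H(f)| = 1 / sqrt(1 + (f/fc)^2)
f/fc = 301.67 / 21.9995 = 13.712584
|H| = 1 / sqrt(1 + 188.03496) = 0.0727326
|H|_dB = 20*log10(0.0727326) = -22.77 dB

fc = 21.9995 Hz; |H(301.67 Hz)| = -22.77 dB


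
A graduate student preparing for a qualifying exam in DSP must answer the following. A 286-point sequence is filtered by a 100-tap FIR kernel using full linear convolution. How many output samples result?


Linear convolution output length:
L = N + M - 1
  = 286 + 100 - 1
  = 385 samples

385


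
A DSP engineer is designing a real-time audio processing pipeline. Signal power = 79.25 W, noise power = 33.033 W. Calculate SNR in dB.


SNR in decibels:
SNR = 10 * log10(Ps / Pn)
    = 10 * log10(79.25 / 33.033)
    = 10 * log10(2.3991)
    = 10 * 0.3801
    = 3.8 dB

3.8 dB


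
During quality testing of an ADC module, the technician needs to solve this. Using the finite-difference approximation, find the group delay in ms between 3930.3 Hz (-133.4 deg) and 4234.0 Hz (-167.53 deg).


Group delay from phase difference:
tau = -d(phi)/d(omega)
d(phi) = -34.13 deg = -0.595681 rad
d(omega) = 2*pi*(4234.0 - 3930.3) = 1908.2034 rad/s
tau = -(-0.595681) / 1908.2034
    = 0.3122 ms

0.3122 ms


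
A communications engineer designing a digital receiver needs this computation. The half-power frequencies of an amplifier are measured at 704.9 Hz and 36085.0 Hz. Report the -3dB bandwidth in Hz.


Bandwidth is the difference of -3dB frequencies:
BW = f_high - f_low
   = 36085.0 - 704.9
   = 35380.1 Hz

35380.1 Hz


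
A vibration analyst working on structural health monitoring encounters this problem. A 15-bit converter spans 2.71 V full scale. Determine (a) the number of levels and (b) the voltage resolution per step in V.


Step 1 — number of quantization levels:
L = 2^N = 2^15 = 32768

Step 2 — LSB step size:
delta = Vfs / L
      = 2.71 / 32768
      = 8.27e-05 V

Levels = 32768; step size = 8.27e-05 V


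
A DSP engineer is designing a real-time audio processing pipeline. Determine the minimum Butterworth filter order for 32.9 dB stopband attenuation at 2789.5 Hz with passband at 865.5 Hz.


Butterworth filter order formula:
n = log10(10^(A/10) - 1) / (2 * log10(f_stop/f_pass))
10^(32.9/10) - 1 = 1948.8446
f_stop/f_pass = 2789.5 / 865.5 = 3.223
n = 3.2363 -> ceil = 4

4


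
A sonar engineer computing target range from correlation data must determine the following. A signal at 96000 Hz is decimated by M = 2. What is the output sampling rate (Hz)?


Decimation reduces the sample rate:
fs_out = fs_in / M
       = 96000 / 2
       = 48000.0 Hz

48000.0 Hz


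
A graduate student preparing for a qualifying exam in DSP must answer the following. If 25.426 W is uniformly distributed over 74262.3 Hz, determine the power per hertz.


Power spectral density:
PSD = P / BW
    = 25.426 / 74262.3
    = 0.00034238 W/Hz

0.00034238 W/Hz


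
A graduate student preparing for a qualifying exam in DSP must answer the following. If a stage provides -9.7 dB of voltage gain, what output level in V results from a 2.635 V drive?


Output voltage from dB gain:
V_out = V_in * 10^(gain_dB / 20)
      = 2.635 * 10^(-9.7 / 20)
      = 2.635 * 0.327341
      = 0.8625 V

0.8625 V


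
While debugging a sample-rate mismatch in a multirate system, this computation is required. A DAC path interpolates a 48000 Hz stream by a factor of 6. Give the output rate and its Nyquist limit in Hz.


Step 1 — output sample rate after interpolation by L:
fs_out = L * fs_in = 6 * 48000 = 288000 Hz

Step 2 — Nyquist frequency of the output stream:
f_Nyq = fs_out / 2 = 288000 / 2 = 144000.0 Hz

fs_out = 288000 Hz; f_Nyquist = 144000.0 Hz


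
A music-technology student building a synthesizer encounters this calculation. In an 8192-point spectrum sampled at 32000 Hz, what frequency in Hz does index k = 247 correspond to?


Frequency of DFT bin k:
f_k = k * fs / N
    = 247 * 32000 / 8192
    = 7904000 / 8192
    = 964.844 Hz

964.844 Hz


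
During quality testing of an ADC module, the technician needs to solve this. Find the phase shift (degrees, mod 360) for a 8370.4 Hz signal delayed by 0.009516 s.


Phase shift from frequency and time delay:
phi = 360 * f * t_delay
    = 360 * 8370.4 * 0.009516
    = 28674.98 degrees
    mod 360 = 234.98 degrees

234.98 degrees


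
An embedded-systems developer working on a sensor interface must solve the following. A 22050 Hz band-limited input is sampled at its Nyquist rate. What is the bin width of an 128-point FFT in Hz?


Step 1 — Nyquist sampling rate:
fs = 2 * fmax = 2 * 22050 = 44100 Hz

Step 2 — DFT bin spacing:
df = fs / N = 44100 / 128 = 344.5312 Hz

344.5312 Hz


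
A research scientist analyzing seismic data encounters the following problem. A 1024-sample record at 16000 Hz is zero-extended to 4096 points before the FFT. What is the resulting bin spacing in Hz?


Frequency resolution after zero-padding:
N_padded = 1024 * 4 = 4096
df = fs / N_padded
   = 16000 / 4096
   = 3.9062 Hz

3.9062 Hz


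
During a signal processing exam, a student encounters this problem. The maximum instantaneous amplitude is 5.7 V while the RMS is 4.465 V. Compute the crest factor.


Crest factor is the ratio of peak to RMS:
CF = V_peak / V_rms
   = 5.7 / 4.465
   = 1.2766

1.2766


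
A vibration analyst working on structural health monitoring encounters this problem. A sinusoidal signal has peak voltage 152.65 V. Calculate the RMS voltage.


RMS voltage for a sinusoidal waveform:
V_rms = V_peak / sqrt(2)
      = 152.65 / 1.414214
      = 107.94 V

107.94 V


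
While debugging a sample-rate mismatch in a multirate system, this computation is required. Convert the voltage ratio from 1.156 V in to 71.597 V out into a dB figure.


Voltage gain in dB:
G = 20 * log10(Vout / Vin)
  = 20 * log10(71.597 / 1.156)
  = 20 * log10(61.935121)
  = 20 * 1.791937
  = 35.84 dB

35.84 dB


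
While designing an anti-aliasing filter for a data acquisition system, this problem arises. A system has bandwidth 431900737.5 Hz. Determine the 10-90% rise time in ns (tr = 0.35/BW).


Rise time from bandwidth relationship:
tr = 0.35 / BW
   = 0.35 / 431900737.5
   = 8.103713877e-10 s
   = 0.8104 ns

0.8104 ns


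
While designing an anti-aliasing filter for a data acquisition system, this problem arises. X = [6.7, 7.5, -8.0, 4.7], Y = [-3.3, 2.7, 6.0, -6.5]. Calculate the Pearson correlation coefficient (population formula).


Pearson correlation coefficient (population):
r = cov(X,Y) / (std(X) * std(Y))
Mean X = 2.725, Mean Y = -0.275
Cov(X,Y) = -19.353125
Std(X) = 6.275498, Std(Y) = 4.902232
r = -0.6291

-0.6291


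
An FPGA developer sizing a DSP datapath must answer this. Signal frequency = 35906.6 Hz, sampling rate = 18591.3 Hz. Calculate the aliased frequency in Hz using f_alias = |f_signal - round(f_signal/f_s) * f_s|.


Compute the nearest integer multiple of fs to the signal:
n = round(35906.6 / 18591.3) = 2
f_alias = |35906.6 - 2 * 18591.3|
        = |35906.6 - 37182.6|
        = 1276.0 Hz

1276.0


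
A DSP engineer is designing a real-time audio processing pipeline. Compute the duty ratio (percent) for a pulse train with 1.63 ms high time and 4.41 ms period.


Duty cycle as a percentage:
DC = (t_on / T) * 100
   = (1.63 / 4.41) * 100
   = 0.369615 * 100
   = 36.96 %

36.96 %


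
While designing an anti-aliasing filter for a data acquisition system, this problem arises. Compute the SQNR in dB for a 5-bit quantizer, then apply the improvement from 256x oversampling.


Step 1 — baseline SQNR at Nyquist:
SQNR_base = 6.02*N + 1.76
          = 6.02*5 + 1.76
          = 31.86 dB

Step 2 — oversampling processing gain:
G = 10*log10(OSR) = 10*log10(256) = 24.08 dB

Step 3 — total:
SQNR_total = 31.86 + 24.08 = 55.94 dB

Base SQNR = 31.86 dB; oversampled SQNR = 55.94 dB


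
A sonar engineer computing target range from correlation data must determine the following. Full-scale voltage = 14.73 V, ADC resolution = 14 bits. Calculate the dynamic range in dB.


Dynamic range from full-scale to LSB:
V_min = V_max / 2^bits = 14.73 / 2^14
DR = 20 * log10(V_max / V_min)
   = 20 * log10(2^14)
   = 20 * 14 * log10(2)
   = 84.29 dB

84.29 dB


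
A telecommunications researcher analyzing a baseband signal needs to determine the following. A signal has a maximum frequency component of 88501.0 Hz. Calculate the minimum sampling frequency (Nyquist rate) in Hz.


The Nyquist rate is twice the maximum frequency component.
fs_min = 2 * fmax
      = 2 * 88501.0
      = 177002.0 Hz

177002.0


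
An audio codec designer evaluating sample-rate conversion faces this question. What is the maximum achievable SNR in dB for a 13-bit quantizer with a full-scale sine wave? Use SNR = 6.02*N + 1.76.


Theoretical SNR for a full-scale sinusoid:
SNR = 6.02 * N + 1.76
    = 6.02 * 13 + 1.76
    = 78.26 + 1.76
    = 80.02 dB

80.02 dB


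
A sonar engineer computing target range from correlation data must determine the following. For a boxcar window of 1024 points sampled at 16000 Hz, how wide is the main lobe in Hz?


Main lobe width for a rectangular window:
Width = 2 * fs / N
      = 2 * 16000 / 1024
      = 32000 / 1024
      = 31.25 Hz

31.25 Hz


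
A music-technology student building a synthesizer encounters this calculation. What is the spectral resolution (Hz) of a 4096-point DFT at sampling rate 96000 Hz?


DFT frequency resolution:
df = fs / N
   = 96000 / 4096
   = 23.4375 Hz

23.4375 Hz


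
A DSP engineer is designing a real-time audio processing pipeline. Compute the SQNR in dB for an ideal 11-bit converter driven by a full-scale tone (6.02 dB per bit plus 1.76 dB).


Theoretical SNR for a full-scale sinusoid:
SNR = 6.02 * N + 1.76
    = 6.02 * 11 + 1.76
    = 66.22 + 1.76
    = 67.98 dB

67.98 dB


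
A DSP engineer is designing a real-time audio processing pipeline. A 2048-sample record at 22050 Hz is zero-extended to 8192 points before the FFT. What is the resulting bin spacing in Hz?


Frequency resolution after zero-padding:
N_padded = 2048 * 4 = 8192
df = fs / N_padded
   = 22050 / 8192
   = 2.6917 Hz

2.6917 Hz


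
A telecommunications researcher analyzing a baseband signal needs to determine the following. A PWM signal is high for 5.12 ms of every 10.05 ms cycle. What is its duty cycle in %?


Duty cycle as a percentage:
DC = (t_on / T) * 100
   = (5.12 / 10.05) * 100
   = 0.509453 * 100
   = 50.95 %

50.95 %


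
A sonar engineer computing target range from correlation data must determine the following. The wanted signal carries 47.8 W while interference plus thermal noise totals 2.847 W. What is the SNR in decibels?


SNR in decibels:
SNR = 10 * log10(Ps / Pn)
    = 10 * log10(47.8 / 2.847)
    = 10 * log10(16.7896)
    = 10 * 1.225
    = 12.25 dB

12.25 dB


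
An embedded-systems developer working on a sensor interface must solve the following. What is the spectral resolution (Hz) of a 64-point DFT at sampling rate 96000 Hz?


DFT frequency resolution:
df = fs / N
   = 96000 / 64
   = 1500.0 Hz

1500.0 Hz


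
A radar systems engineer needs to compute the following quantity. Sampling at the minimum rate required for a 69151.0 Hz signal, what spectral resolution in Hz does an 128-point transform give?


Step 1 — Nyquist sampling rate:
fs = 2 * fmax = 2 * 69151.0 = 138302.0 Hz

Step 2 — DFT bin spacing:
df = fs / N = 138302.0 / 128 = 1080.4844 Hz

1080.4844 Hz


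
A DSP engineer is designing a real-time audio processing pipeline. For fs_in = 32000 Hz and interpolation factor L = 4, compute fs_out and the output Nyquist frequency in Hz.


Step 1 — output sample rate after interpolation by L:
fs_out = L * fs_in = 4 * 32000 = 128000 Hz

Step 2 — Nyquist frequency of the output stream:
f_Nyq = fs_out / 2 = 128000 / 2 = 64000.0 Hz

fs_out = 128000 Hz; f_Nyquist = 64000.0 Hz


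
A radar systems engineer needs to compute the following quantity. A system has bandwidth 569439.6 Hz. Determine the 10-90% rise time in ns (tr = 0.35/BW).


Rise time from bandwidth relationship:
tr = 0.35 / BW
   = 0.35 / 569439.6
   = 6.146393753e-07 s
   = 614.6394 ns

614.6394 ns


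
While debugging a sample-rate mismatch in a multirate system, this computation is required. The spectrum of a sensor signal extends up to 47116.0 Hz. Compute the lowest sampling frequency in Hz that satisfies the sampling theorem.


The Nyquist rate is twice the maximum frequency component.
fs_min = 2 * fmax
      = 2 * 47116.0
      = 94232.0 Hz

94232.0


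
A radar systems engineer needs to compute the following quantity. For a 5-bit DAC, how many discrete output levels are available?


Number of quantization levels = 2^N
= 2^5
= 32

32


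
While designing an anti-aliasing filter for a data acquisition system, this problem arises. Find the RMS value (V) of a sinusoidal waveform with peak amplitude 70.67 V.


RMS voltage for a sinusoidal waveform:
V_rms = V_peak / sqrt(2)
      = 70.67 / 1.414214
      = 49.971 V

49.971 V


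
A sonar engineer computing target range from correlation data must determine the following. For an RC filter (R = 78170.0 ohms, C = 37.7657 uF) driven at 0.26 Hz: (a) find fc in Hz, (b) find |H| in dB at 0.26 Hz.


Step 1 — cutoff frequency:
fc = 1 / (2*pi*R*C)
C = 37.7657 uF = 3.77657e-05 F
fc = 1 / (2*pi*78170.0*3.77657e-05)
   = 0.0539116 Hz

Step 2 — magnitude at f = 0.26 Hz:
|H(f)| = 1 / sqrt(1 + (f/fc)^2)
f/fc = 0.26 / 0.0539116 = 4.82271
|H| = 1 / sqrt(1 + 23.258532) = 0.2030335
|H|_dB = 20*log10(0.2030335) = -13.85 dB

fc = 0.0539116 Hz; |H(0.26 Hz)| = -13.85 dB


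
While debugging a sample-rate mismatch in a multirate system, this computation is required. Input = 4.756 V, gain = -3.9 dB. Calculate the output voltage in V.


Output voltage from dB gain:
V_out = V_in * 10^(gain_dB / 20)
      = 4.756 * 10^(-3.9 / 20)
      = 4.756 * 0.638263
      = 3.0356 V

3.0356 V


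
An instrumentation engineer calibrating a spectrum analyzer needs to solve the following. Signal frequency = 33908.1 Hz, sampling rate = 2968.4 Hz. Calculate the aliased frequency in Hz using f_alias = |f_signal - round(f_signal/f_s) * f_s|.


Compute the nearest integer multiple of fs to the signal:
n = round(33908.1 / 2968.4) = 11
f_alias = |33908.1 - 11 * 2968.4|
        = |33908.1 - 32652.4|
        = 1255.7 Hz

1255.7


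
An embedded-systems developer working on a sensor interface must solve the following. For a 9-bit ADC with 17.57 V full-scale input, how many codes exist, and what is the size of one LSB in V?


Step 1 — number of quantization levels:
L = 2^N = 2^9 = 512

Step 2 — LSB step size:
delta = Vfs / L
      = 17.57 / 512
      = 0.03431641 V

Levels = 512; step size = 0.03431641 V


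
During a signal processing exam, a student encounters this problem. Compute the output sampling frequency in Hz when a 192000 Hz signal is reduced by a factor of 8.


Decimation reduces the sample rate:
fs_out = fs_in / M
       = 192000 / 8
       = 24000.0 Hz

24000.0 Hz


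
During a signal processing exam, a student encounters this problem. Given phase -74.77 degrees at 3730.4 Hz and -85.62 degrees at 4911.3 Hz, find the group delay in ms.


Group delay from phase difference:
tau = -d(phi)/d(omega)
d(phi) = -10.85 deg = -0.189368 rad
d(omega) = 2*pi*(4911.3 - 3730.4) = 7419.8135 rad/s
tau = -(-0.189368) / 7419.8135
    = 0.0255 ms

0.0255 ms


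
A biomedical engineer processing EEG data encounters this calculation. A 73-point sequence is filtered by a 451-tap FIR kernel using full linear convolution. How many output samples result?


Linear convolution output length:
L = N + M - 1
  = 73 + 451 - 1
  = 523 samples

523


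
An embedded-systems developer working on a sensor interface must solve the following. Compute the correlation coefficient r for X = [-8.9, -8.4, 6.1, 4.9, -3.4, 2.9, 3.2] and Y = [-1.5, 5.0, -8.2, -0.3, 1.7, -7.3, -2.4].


Pearson correlation coefficient (population):
r = cov(X,Y) / (std(X) * std(Y))
Mean X = -0.5143, Mean Y = -1.8571
Cov(X,Y) = -17.350816
Std(X) = 5.847448, Std(Y) = 4.34868
r = -0.6823

-0.6823


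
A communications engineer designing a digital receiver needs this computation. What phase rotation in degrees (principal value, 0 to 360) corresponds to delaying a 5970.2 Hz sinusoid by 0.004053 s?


Phase shift from frequency and time delay:
phi = 360 * f * t_delay
    = 360 * 5970.2 * 0.004053
    = 8711.0 degrees
    mod 360 = 71.0 degrees

71.0 degrees


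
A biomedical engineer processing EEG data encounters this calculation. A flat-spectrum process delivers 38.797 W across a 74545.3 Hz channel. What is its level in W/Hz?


Power spectral density:
PSD = P / BW
    = 38.797 / 74545.3
    = 0.00052045 W/Hz

0.00052045 W/Hz


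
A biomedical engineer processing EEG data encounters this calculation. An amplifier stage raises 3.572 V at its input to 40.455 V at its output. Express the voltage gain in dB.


Voltage gain in dB:
G = 20 * log10(Vout / Vin)
  = 20 * log10(40.455 / 3.572)
  = 20 * log10(11.325588)
  = 20 * 1.054061
  = 21.08 dB

21.08 dB


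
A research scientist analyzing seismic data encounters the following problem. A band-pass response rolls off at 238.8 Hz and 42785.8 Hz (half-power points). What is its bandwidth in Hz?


Bandwidth is the difference of -3dB frequencies:
BW = f_high - f_low
   = 42785.8 - 238.8
   = 42547.0 Hz

42547.0 Hz


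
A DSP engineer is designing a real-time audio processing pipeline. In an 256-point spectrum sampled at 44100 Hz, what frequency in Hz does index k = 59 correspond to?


Frequency of DFT bin k:
f_k = k * fs / N
    = 59 * 44100 / 256
    = 2601900 / 256
    = 10163.672 Hz

10163.672 Hz


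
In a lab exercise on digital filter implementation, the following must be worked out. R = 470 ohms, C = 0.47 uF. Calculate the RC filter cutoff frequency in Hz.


Cutoff frequency of a first-order RC filter:
fc = 1 / (2 * pi * R * C)
C = 0.47 uF = 4.7e-07 F
fc = 1 / (2 * pi * 470 * 4.7e-07)
   = 1 / 0.001387955634356
   = 720.484124 Hz

720.484124 Hz


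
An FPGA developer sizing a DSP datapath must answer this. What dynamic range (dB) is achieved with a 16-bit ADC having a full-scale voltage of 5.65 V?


Dynamic range from full-scale to LSB:
V_min = V_max / 2^bits = 5.65 / 2^16
DR = 20 * log10(V_max / V_min)
   = 20 * log10(2^16)
   = 20 * 16 * log10(2)
   = 96.33 dB

96.33 dB


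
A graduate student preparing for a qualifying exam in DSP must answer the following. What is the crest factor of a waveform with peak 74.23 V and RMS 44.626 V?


Crest factor is the ratio of peak to RMS:
CF = V_peak / V_rms
   = 74.23 / 44.626
   = 1.6634

1.6634


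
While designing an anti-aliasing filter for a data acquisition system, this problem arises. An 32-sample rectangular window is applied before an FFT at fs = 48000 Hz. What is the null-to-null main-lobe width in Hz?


Main lobe width for a rectangular window:
Width = 2 * fs / N
      = 2 * 48000 / 32
      = 96000 / 32
      = 3000.0 Hz

3000.0 Hz


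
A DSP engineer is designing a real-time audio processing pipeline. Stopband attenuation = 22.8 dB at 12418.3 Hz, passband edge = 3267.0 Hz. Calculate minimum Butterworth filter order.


Butterworth filter order formula:
n = log10(10^(A/10) - 1) / (2 * log10(f_stop/f_pass))
10^(22.8/10) - 1 = 189.5461
f_stop/f_pass = 12418.3 / 3267.0 = 3.8011
n = 1.9638 -> ceil = 2

2


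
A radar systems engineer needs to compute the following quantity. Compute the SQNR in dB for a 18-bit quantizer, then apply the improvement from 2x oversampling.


Step 1 — baseline SQNR at Nyquist:
SQNR_base = 6.02*N + 1.76
          = 6.02*18 + 1.76
          = 110.12 dB

Step 2 — oversampling processing gain:
G = 10*log10(OSR) = 10*log10(2) = 3.01 dB

Step 3 — total:
SQNR_total = 110.12 + 3.01 = 113.13 dB

Base SQNR = 110.12 dB; oversampled SQNR = 113.13 dB


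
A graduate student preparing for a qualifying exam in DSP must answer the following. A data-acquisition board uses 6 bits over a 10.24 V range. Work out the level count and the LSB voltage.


Step 1 — number of quantization levels:
L = 2^N = 2^6 = 64

Step 2 — LSB step size:
delta = Vfs / L
      = 10.24 / 64
      = 0.16 V

Levels = 64; step size = 0.16 V


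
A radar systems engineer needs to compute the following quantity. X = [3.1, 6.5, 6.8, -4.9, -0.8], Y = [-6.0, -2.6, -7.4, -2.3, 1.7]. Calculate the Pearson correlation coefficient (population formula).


Pearson correlation coefficient (population):
r = cov(X,Y) / (std(X) * std(Y))
Mean X = 2.14, Mean Y = -3.32
Cov(X,Y) = -8.0772
Std(X) = 4.468825, Std(Y) = 3.180818
r = -0.5682

-0.5682


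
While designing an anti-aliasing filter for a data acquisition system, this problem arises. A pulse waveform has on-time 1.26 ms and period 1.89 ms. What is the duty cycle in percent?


Duty cycle as a percentage:
DC = (t_on / T) * 100
   = (1.26 / 1.89) * 100
   = 0.666667 * 100
   = 66.67 %

66.67 %


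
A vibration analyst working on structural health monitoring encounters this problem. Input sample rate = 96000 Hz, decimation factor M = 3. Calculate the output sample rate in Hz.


Decimation reduces the sample rate:
fs_out = fs_in / M
       = 96000 / 3
       = 32000.0 Hz

32000.0 Hz


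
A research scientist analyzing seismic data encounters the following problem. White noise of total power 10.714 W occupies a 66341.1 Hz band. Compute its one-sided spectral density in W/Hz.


Power spectral density:
PSD = P / BW
    = 10.714 / 66341.1
    = 0.0001615 W/Hz

0.0001615 W/Hz


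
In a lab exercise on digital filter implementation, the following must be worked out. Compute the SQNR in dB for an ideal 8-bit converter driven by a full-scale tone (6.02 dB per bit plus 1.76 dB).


Theoretical SNR for a full-scale sinusoid:
SNR = 6.02 * N + 1.76
    = 6.02 * 8 + 1.76
    = 48.16 + 1.76
    = 49.92 dB

49.92 dB


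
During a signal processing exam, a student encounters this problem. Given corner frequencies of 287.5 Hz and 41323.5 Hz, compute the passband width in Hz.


Bandwidth is the difference of -3dB frequencies:
BW = f_high - f_low
   = 41323.5 - 287.5
   = 41036.0 Hz

41036.0 Hz


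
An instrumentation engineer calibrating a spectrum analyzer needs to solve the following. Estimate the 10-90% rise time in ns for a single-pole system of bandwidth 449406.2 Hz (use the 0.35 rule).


Rise time from bandwidth relationship:
tr = 0.35 / BW
   = 0.35 / 449406.2
   = 7.788054548e-07 s
   = 778.8055 ns

778.8055 ns


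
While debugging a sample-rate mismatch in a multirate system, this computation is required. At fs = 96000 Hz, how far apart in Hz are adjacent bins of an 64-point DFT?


DFT frequency resolution:
df = fs / N
   = 96000 / 64
   = 1500.0 Hz

1500.0 Hz


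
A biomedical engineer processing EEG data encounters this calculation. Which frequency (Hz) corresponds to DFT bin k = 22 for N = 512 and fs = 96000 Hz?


Frequency of DFT bin k:
f_k = k * fs / N
    = 22 * 96000 / 512
    = 2112000 / 512
    = 4125.0 Hz

4125.0 Hz


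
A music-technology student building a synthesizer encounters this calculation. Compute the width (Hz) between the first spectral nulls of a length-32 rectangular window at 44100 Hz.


Main lobe width for a rectangular window:
Width = 2 * fs / N
      = 2 * 44100 / 32
      = 88200 / 32
      = 2756.25 Hz

2756.25 Hz


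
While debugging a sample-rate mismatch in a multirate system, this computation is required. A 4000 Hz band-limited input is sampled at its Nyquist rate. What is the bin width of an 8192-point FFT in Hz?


Step 1 — Nyquist sampling rate:
fs = 2 * fmax = 2 * 4000 = 8000 Hz

Step 2 — DFT bin spacing:
df = fs / N = 8000 / 8192 = 0.9766 Hz

0.9766 Hz


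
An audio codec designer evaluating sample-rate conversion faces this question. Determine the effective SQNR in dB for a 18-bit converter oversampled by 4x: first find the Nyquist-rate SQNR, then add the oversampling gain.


Step 1 — baseline SQNR at Nyquist:
SQNR_base = 6.02*N + 1.76
          = 6.02*18 + 1.76
          = 110.12 dB

Step 2 — oversampling processing gain:
G = 10*log10(OSR) = 10*log10(4) = 6.02 dB

Step 3 — total:
SQNR_total = 110.12 + 6.02 = 116.14 dB

Base SQNR = 110.12 dB; oversampled SQNR = 116.14 dB


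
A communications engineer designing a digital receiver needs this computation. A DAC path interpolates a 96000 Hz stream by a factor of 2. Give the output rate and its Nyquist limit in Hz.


Step 1 — output sample rate after interpolation by L:
fs_out = L * fs_in = 2 * 96000 = 192000 Hz

Step 2 — Nyquist frequency of the output stream:
f_Nyq = fs_out / 2 = 192000 / 2 = 96000.0 Hz

fs_out = 192000 Hz; f_Nyquist = 96000.0 Hz


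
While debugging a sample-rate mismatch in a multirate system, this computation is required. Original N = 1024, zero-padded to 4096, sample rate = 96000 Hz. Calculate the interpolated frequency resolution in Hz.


Frequency resolution after zero-padding:
N_padded = 1024 * 4 = 4096
df = fs / N_padded
   = 96000 / 4096
   = 23.4375 Hz

23.4375 Hz


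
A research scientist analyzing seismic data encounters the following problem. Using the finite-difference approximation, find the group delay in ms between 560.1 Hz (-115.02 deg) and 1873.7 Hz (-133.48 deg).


Group delay from phase difference:
tau = -d(phi)/d(omega)
d(phi) = -18.46 deg = -0.322188 rad
d(omega) = 2*pi*(1873.7 - 560.1) = 8253.5922 rad/s
tau = -(-0.322188) / 8253.5922
    = 0.039 ms

0.039 ms


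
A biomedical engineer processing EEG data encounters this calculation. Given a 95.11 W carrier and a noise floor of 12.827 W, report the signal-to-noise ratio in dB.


SNR in decibels:
SNR = 10 * log10(Ps / Pn)
    = 10 * log10(95.11 / 12.827)
    = 10 * log10(7.4148)
    = 10 * 0.8701
    = 8.7 dB

8.7 dB


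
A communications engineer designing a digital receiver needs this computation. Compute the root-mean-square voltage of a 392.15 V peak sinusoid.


RMS voltage for a sinusoidal waveform:
V_rms = V_peak / sqrt(2)
      = 392.15 / 1.414214
      = 277.292 V

277.292 V


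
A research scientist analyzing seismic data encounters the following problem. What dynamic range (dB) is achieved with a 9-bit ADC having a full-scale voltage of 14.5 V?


Dynamic range from full-scale to LSB:
V_min = V_max / 2^bits = 14.5 / 2^9
DR = 20 * log10(V_max / V_min)
   = 20 * log10(2^9)
   = 20 * 9 * log10(2)
   = 54.19 dB

54.19 dB


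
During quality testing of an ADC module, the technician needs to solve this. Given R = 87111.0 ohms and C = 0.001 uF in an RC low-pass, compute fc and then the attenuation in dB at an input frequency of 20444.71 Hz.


Step 1 — cutoff frequency:
fc = 1 / (2*pi*R*C)
C = 0.001 uF = 1e-09 F
fc = 1 / (2*pi*87111.0*1e-09)
   = 1827.036 Hz

Step 2 — magnitude at f = 20444.71 Hz:
|H(f)| = 1 / sqrt(1 + (f/fc)^2)
f/fc = 20444.71 / 1827.036 = 11.190097
|H| = 1 / sqrt(1 + 125.218271) = 0.08901
|H|_dB = 20*log10(0.08901) = -21.01 dB

fc = 1827.036 Hz; |H(20444.71 Hz)| = -21.01 dB


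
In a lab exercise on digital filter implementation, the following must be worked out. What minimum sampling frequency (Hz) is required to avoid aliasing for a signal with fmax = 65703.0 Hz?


The Nyquist rate is twice the maximum frequency component.
fs_min = 2 * fmax
      = 2 * 65703.0
      = 131406.0 Hz

131406.0


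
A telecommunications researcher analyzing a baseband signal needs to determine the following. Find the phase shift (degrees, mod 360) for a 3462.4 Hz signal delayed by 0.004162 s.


Phase shift from frequency and time delay:
phi = 360 * f * t_delay
    = 360 * 3462.4 * 0.004162
    = 5187.78 degrees
    mod 360 = 147.78 degrees

147.78 degrees


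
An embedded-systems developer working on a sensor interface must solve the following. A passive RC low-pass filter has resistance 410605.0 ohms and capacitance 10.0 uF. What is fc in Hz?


Cutoff frequency of a first-order RC filter:
fc = 1 / (2 * pi * R * C)
C = 10.0 uF = 1e-05 F
fc = 1 / (2 * pi * 410605.0 * 1e-05)
   = 1 / 25.799073030545
   = 0.038761 Hz

0.038761 Hz


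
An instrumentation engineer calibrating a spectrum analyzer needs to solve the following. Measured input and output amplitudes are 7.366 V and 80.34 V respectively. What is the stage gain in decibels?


Voltage gain in dB:
G = 20 * log10(Vout / Vin)
  = 20 * log10(80.34 / 7.366)
  = 20 * log10(10.906869)
  = 20 * 1.0377
  = 20.75 dB

20.75 dB


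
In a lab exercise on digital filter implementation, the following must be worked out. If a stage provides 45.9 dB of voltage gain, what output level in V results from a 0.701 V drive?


Output voltage from dB gain:
V_out = V_in * 10^(gain_dB / 20)
      = 0.701 * 10^(45.9 / 20)
      = 0.701 * 197.242274
      = 138.2668 V

138.2668 V


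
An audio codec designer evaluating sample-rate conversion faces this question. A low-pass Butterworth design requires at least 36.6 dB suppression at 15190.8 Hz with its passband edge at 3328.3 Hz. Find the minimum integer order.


Butterworth filter order formula:
n = log10(10^(A/10) - 1) / (2 * log10(f_stop/f_pass))
10^(36.6/10) - 1 = 4569.8819
f_stop/f_pass = 15190.8 / 3328.3 = 4.5641
n = 2.7754 -> ceil = 3

3


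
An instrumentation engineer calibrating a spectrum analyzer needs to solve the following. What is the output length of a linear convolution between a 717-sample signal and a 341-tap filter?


Linear convolution output length:
L = N + M - 1
  = 717 + 341 - 1
  = 1057 samples

1057
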